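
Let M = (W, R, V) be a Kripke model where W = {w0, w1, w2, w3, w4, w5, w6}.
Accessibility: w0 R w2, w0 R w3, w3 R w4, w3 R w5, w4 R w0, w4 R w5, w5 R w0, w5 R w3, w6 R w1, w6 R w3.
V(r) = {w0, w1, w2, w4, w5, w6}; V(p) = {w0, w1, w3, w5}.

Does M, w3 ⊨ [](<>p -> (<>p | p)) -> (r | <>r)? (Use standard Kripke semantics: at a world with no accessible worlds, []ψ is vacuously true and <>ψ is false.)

Yes

At w3: [](<>p -> (<>p | p)) is true, r | <>r is true, so [](<>p -> (<>p | p)) -> (r | <>r) is true.
  At w3: [](<>p -> (<>p | p)) requires <>p -> (<>p | p) at every successor {w4, w5}.
      At w4: <>p is true, <>p | p is true, so <>p -> (<>p | p) is true.
      At w5: <>p is true, <>p | p is true, so <>p -> (<>p | p) is true.
  So [](<>p -> (<>p | p)) is true at w3.
  At w3: r is false, <>r is true, so r | <>r is true.
    At w3: <>r requires r at some successor in {w4, w5}.
      r holds at w4, so <>r is true at w3.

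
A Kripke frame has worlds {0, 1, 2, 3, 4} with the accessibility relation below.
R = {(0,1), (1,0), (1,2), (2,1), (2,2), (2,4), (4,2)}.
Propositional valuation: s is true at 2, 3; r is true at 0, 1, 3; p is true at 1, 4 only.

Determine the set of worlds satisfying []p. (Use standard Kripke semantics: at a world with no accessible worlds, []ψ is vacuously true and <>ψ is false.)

0, 3

Let φ = []p. Evaluate φ at each world:
  0 (successors {1}): φ is true.
  1 (successors {0, 2}): φ is false.
  2 (successors {1, 2, 4}): φ is false.
  3 (successors ∅): φ is true.
  4 (successors {2}): φ is false.
For instance, at 0:
  At 0: []p requires p at every successor {1}.
    At 1: p is true.
  So []p is true at 0.
Satisfying worlds: {0, 3}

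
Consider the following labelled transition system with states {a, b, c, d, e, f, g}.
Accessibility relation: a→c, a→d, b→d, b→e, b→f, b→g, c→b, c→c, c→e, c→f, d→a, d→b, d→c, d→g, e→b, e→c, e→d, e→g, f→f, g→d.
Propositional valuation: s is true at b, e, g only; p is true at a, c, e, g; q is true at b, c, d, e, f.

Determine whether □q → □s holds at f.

At f: □q is true, □s is false, so □q → □s is false.
  At f: □q requires q at every successor {f}.
    At f: q is true.
  So □q is true at f.
  At f: □s requires s at every successor {f}.
    s fails at f, so □s is false at f.

No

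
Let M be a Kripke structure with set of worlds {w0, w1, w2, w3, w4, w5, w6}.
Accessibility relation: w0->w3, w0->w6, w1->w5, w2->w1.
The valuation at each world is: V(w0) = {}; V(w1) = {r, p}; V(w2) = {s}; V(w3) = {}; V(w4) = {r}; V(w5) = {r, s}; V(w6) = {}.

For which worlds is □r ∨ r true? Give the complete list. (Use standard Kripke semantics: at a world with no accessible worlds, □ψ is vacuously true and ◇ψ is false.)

w1, w2, w3, w4, w5, w6

Let φ = □r ∨ r. Evaluate φ at each world:
  w0 (successors {w3, w6}): φ is false.
  w1 (successors {w5}): φ is true.
  w2 (successors {w1}): φ is true.
  w3 (successors ∅): φ is true.
  w4 (successors ∅): φ is true.
  w5 (successors ∅): φ is true.
  w6 (successors ∅): φ is true.
For instance, at w2:
  At w2: □r is true, r is false, so □r ∨ r is true.
    At w2: □r requires r at every successor {w1}.
      At w1: r is true.
    So □r is true at w2.
Satisfying worlds: {w1, w2, w3, w4, w5, w6}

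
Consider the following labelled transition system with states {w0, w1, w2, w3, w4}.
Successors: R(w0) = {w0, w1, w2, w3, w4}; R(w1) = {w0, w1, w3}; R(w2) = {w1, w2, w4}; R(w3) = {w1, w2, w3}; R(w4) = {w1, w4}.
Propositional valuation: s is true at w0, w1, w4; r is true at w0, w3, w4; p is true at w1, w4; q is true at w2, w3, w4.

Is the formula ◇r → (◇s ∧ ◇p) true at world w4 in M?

At w4: ◇r is true, ◇s ∧ ◇p is true, so ◇r → (◇s ∧ ◇p) is true.
  At w4: ◇r requires r at some successor in {w1, w4}.
    r holds at w4, so ◇r is true at w4.
  At w4: ◇s is true, ◇p is true, so ◇s ∧ ◇p is true.
    At w4: ◇s requires s at some successor in {w1, w4}.
      s holds at w1, so ◇s is true at w4.
    At w4: ◇p requires p at some successor in {w1, w4}.
      p holds at w1, so ◇p is true at w4.

Yes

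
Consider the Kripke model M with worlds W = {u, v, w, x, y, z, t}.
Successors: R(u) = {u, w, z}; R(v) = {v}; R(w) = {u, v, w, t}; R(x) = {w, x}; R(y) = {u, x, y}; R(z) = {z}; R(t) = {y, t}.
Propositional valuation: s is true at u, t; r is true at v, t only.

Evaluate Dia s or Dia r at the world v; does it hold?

Yes

At v: Dia s is false, Dia r is true, so Dia s or Dia r is true.
  At v: Dia s requires s at some successor in {v}.
    At v: s is false.
  So Dia s is false at v.
  At v: Dia r requires r at some successor in {v}.
    r holds at v, so Dia r is true at v.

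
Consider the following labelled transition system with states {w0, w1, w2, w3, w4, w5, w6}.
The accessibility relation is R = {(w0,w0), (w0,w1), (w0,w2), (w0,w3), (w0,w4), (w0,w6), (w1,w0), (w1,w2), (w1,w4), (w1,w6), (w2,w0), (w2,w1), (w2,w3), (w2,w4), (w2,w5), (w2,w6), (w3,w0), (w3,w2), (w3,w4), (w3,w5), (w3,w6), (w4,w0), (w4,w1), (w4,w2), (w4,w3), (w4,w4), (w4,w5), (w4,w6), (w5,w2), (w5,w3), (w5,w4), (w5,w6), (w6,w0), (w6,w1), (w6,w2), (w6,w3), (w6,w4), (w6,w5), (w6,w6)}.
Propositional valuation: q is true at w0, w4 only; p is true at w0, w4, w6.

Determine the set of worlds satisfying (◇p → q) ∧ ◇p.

Let φ = (◇p → q) ∧ ◇p. Evaluate φ at each world:
  w0 (successors {w0, w1, w2, w3, w4, w6}): φ is true.
  w1 (successors {w0, w2, w4, w6}): φ is false.
  w2 (successors {w0, w1, w3, w4, w5, w6}): φ is false.
  w3 (successors {w0, w2, w4, w5, w6}): φ is false.
  w4 (successors {w0, w1, w2, w3, w4, w5, w6}): φ is true.
  w5 (successors {w2, w3, w4, w6}): φ is false.
  w6 (successors {w0, w1, w2, w3, w4, w5, w6}): φ is false.
For instance, at w0:
  At w0: ◇p → q is true, ◇p is true, so (◇p → q) ∧ ◇p is true.
    At w0: ◇p is true, q is true, so ◇p → q is true.
      At w0: ◇p requires p at some successor in {w0, w1, w2, w3, w4, w6}.
        p holds at w0, so ◇p is true at w0.
    At w0: ◇p requires p at some successor in {w0, w1, w2, w3, w4, w6}.
      p holds at w0, so ◇p is true at w0.
Satisfying worlds: {w0, w4}

w0, w4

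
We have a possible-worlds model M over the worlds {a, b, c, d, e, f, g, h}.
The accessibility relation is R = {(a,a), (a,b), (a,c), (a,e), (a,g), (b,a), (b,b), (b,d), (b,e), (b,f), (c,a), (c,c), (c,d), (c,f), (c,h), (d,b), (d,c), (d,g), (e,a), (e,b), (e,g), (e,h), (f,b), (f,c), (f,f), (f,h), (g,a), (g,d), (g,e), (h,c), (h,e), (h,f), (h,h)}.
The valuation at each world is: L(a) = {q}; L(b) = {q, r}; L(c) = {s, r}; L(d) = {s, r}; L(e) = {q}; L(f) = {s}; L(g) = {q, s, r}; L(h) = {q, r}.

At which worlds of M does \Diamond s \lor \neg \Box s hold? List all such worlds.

Let φ = \Diamond s \lor \neg \Box s. Evaluate φ at each world:
  a (successors {a, b, c, e, g}): φ is true.
  b (successors {a, b, d, e, f}): φ is true.
  c (successors {a, c, d, f, h}): φ is true.
  d (successors {b, c, g}): φ is true.
  e (successors {a, b, g, h}): φ is true.
  f (successors {b, c, f, h}): φ is true.
  g (successors {a, d, e}): φ is true.
  h (successors {c, e, f, h}): φ is true.
For instance, at h:
  At h: \Diamond s is true, \neg \Box s is true, so \Diamond s \lor \neg \Box s is true.
    At h: \Diamond s requires s at some successor in {c, e, f, h}.
      s holds at c, so \Diamond s is true at h.
    At h: \Box s is false, so \neg \Box s is true.
      At h: \Box s requires s at every successor {c, e, f, h}.
        s fails at e, so \Box s is false at h.
Satisfying worlds: {a, b, c, d, e, f, g, h}

a, b, c, d, e, f, g, h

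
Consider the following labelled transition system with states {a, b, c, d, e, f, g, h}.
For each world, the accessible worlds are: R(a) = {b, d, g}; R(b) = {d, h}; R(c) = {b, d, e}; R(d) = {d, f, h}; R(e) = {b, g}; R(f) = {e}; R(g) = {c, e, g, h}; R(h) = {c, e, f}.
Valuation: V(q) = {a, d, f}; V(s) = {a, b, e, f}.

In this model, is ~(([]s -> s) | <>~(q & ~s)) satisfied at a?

No

Recall that []ψ holds at a world iff ψ holds at every accessible world, and <>ψ holds iff ψ holds at some accessible world.
At a: ([]s -> s) | <>~(q & ~s) is true, so ~(([]s -> s) | <>~(q & ~s)) is false.
  At a: []s -> s is true, <>~(q & ~s) is true, so ([]s -> s) | <>~(q & ~s) is true.
    At a: []s is false, s is true, so []s -> s is true.
      At a: []s requires s at every successor {b, d, g}.
        s fails at d, so []s is false at a.
    At a: <>~(q & ~s) requires ~(q & ~s) at some successor in {b, d, g}.
      ~(q & ~s) holds at b, so <>~(q & ~s) is true at a.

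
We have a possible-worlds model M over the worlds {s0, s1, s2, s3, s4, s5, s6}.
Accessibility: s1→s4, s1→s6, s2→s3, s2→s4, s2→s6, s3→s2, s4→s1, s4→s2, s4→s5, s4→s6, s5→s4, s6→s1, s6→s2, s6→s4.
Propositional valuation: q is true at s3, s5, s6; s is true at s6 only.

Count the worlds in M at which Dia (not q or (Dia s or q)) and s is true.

Recall that Dia ψ holds at a world iff ψ holds at some accessible world.
Let φ = Dia (not q or (Dia s or q)) and s. Evaluate φ at each world:
  s0 (successors ∅): φ is false.
  s1 (successors {s4, s6}): φ is false.
  s2 (successors {s3, s4, s6}): φ is false.
  s3 (successors {s2}): φ is false.
  s4 (successors {s1, s2, s5, s6}): φ is false.
  s5 (successors {s4}): φ is false.
  s6 (successors {s1, s2, s4}): φ is true.
For instance, at s5:
  At s5: Dia (not q or (Dia s or q)) is true, s is false, so Dia (not q or (Dia s or q)) and s is false.
    At s5: Dia (not q or (Dia s or q)) requires not q or (Dia s or q) at some successor in {s4}.
      not q or (Dia s or q) holds at s4, so Dia (not q or (Dia s or q)) is true at s5.
Satisfying worlds: {s6}

1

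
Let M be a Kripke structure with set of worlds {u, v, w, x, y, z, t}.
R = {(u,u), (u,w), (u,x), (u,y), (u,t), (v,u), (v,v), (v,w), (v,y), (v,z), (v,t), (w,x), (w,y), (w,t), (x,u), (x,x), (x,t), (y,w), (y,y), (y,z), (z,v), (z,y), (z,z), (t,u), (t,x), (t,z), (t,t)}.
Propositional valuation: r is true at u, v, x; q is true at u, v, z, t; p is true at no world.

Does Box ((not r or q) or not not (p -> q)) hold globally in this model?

Yes

Let φ = Box ((not r or q) or not not (p -> q)). Evaluate φ at each world:
  u (successors {u, w, x, y, t}): φ is true.
  v (successors {u, v, w, y, z, t}): φ is true.
  w (successors {x, y, t}): φ is true.
  x (successors {u, x, t}): φ is true.
  y (successors {w, y, z}): φ is true.
  z (successors {v, y, z}): φ is true.
  t (successors {u, x, z, t}): φ is true.
For instance, at v:
  At v: Box ((not r or q) or not not (p -> q)) requires (not r or q) or not not (p -> q) at every successor {u, v, w, y, z, t}.
    At u: (not r or q) or not not (p -> q) is true.
    At v: (not r or q) or not not (p -> q) is true.
    At w: (not r or q) or not not (p -> q) is true.
    At y: (not r or q) or not not (p -> q) is true.
    At z: (not r or q) or not not (p -> q) is true.
    At t: (not r or q) or not not (p -> q) is true.
  So Box ((not r or q) or not not (p -> q)) is true at v.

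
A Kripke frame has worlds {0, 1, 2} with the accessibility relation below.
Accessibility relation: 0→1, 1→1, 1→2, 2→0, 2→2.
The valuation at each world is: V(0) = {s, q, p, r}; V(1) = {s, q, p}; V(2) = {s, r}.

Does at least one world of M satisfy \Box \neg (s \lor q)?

Let φ = \Box \neg (s \lor q). Evaluate φ at each world:
  0 (successors {1}): φ is false.
  1 (successors {1, 2}): φ is false.
  2 (successors {0, 2}): φ is false.
For instance, at 1:
  At 1: \Box \neg (s \lor q) requires \neg (s \lor q) at every successor {1, 2}.
    \neg (s \lor q) fails at 1, so \Box \neg (s \lor q) is false at 1.

No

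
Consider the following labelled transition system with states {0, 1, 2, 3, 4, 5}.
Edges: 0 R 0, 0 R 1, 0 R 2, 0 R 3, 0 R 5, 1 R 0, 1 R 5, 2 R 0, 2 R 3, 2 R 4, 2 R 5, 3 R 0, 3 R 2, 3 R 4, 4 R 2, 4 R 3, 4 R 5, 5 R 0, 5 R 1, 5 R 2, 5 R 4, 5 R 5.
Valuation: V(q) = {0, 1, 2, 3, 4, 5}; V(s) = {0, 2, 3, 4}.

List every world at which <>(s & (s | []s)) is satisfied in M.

Recall that []ψ holds at a world iff ψ holds at every accessible world, and <>ψ holds iff ψ holds at some accessible world.
Let φ = <>(s & (s | []s)). Evaluate φ at each world:
  0 (successors {0, 1, 2, 3, 5}): φ is true.
  1 (successors {0, 5}): φ is true.
  2 (successors {0, 3, 4, 5}): φ is true.
  3 (successors {0, 2, 4}): φ is true.
  4 (successors {2, 3, 5}): φ is true.
  5 (successors {0, 1, 2, 4, 5}): φ is true.
For instance, at 5:
  At 5: <>(s & (s | []s)) requires s & (s | []s) at some successor in {0, 1, 2, 4, 5}.
    s & (s | []s) holds at 0, so <>(s & (s | []s)) is true at 5.
      At 0: s is true, s | []s is true, so s & (s | []s) is true.
Satisfying worlds: {0, 1, 2, 3, 4, 5}

0, 1, 2, 3, 4, 5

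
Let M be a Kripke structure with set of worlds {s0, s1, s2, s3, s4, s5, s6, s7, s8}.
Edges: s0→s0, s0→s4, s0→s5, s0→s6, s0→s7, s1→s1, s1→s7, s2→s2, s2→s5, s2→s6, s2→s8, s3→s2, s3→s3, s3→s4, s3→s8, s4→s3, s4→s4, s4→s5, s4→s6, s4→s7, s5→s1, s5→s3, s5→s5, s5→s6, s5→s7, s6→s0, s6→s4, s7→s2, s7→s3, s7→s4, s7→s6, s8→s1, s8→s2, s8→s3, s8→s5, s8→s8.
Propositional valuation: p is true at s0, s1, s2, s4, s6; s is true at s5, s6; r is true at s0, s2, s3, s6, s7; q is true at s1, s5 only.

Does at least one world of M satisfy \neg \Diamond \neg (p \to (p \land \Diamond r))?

Yes

Let φ = \neg \Diamond \neg (p \to (p \land \Diamond r)). Evaluate φ at each world:
  s0 (successors {s0, s4, s5, s6, s7}): φ is true.
  s1 (successors {s1, s7}): φ is true.
  s2 (successors {s2, s5, s6, s8}): φ is true.
  s3 (successors {s2, s3, s4, s8}): φ is true.
  s4 (successors {s3, s4, s5, s6, s7}): φ is true.
  s5 (successors {s1, s3, s5, s6, s7}): φ is true.
  s6 (successors {s0, s4}): φ is true.
  s7 (successors {s2, s3, s4, s6}): φ is true.
  s8 (successors {s1, s2, s3, s5, s8}): φ is true.
Detail at s0 (witness):
  At s0: \Diamond \neg (p \to (p \land \Diamond r)) is false, so \neg \Diamond \neg (p \to (p \land \Diamond r)) is true.
    At s0: \Diamond \neg (p \to (p \land \Diamond r)) requires \neg (p \to (p \land \Diamond r)) at some successor in {s0, s4, s5, s6, s7}.
      At s0: \neg (p \to (p \land \Diamond r)) is false.
      At s4: \neg (p \to (p \land \Diamond r)) is false.
      At s5: \neg (p \to (p \land \Diamond r)) is false.
      At s6: \neg (p \to (p \land \Diamond r)) is false.
      At s7: \neg (p \to (p \land \Diamond r)) is false.
    So \Diamond \neg (p \to (p \land \Diamond r)) is false at s0.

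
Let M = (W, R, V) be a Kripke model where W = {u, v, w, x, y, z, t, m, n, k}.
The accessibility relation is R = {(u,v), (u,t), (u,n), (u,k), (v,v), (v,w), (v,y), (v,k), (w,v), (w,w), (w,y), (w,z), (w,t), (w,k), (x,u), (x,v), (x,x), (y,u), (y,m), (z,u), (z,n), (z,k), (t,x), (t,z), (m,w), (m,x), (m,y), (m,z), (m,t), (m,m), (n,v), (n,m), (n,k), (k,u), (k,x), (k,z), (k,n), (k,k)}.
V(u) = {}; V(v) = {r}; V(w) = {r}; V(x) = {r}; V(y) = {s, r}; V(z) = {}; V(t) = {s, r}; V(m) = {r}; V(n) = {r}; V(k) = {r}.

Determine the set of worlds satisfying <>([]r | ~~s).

u, v, w, x, y, z, m, n, k

Let φ = <>([]r | ~~s). Evaluate φ at each world:
  u (successors {v, t, n, k}): φ is true.
  v (successors {v, w, y, k}): φ is true.
  w (successors {v, w, y, z, t, k}): φ is true.
  x (successors {u, v, x}): φ is true.
  y (successors {u, m}): φ is true.
  z (successors {u, n, k}): φ is true.
  t (successors {x, z}): φ is false.
  m (successors {w, x, y, z, t, m}): φ is true.
  n (successors {v, m, k}): φ is true.
  k (successors {u, x, z, n, k}): φ is true.
For instance, at z:
  At z: <>([]r | ~~s) requires []r | ~~s at some successor in {u, n, k}.
    []r | ~~s holds at u, so <>([]r | ~~s) is true at z.
      At u: []r is true, ~~s is false, so []r | ~~s is true.
Satisfying worlds: {u, v, w, x, y, z, m, n, k}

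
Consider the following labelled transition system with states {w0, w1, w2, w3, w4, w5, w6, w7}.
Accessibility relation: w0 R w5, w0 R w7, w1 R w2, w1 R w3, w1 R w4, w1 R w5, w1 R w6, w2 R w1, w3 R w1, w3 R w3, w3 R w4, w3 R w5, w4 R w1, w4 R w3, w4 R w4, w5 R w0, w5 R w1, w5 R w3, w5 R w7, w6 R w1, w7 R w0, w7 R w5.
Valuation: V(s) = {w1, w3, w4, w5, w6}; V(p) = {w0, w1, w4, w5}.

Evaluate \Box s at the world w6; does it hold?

At w6: \Box s requires s at every successor {w1}.
  At w1: s is true.
So \Box s is true at w6.

Yes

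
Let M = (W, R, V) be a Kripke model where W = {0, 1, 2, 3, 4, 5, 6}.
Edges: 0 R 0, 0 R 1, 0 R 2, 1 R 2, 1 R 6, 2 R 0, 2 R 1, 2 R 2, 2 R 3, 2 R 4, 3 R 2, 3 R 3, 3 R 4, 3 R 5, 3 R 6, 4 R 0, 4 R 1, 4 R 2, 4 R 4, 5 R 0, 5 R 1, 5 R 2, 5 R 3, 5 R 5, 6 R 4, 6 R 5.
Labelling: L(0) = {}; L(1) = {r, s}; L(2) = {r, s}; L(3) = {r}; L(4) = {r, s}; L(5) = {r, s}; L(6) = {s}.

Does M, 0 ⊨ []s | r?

At 0: []s is false, r is false, so []s | r is false.
  At 0: []s requires s at every successor {0, 1, 2}.
    s fails at 0, so []s is false at 0.

No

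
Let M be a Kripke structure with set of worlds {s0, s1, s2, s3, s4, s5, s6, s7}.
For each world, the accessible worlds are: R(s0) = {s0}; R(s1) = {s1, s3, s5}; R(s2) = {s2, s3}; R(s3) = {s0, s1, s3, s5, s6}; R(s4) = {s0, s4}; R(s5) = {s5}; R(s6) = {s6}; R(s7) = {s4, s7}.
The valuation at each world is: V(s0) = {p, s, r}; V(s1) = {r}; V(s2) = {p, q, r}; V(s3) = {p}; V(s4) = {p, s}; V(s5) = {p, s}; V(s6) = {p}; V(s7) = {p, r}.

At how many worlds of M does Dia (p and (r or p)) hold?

Recall that Dia ψ holds at a world iff ψ holds at some accessible world.
Let φ = Dia (p and (r or p)). Evaluate φ at each world:
  s0 (successors {s0}): φ is true.
  s1 (successors {s1, s3, s5}): φ is true.
  s2 (successors {s2, s3}): φ is true.
  s3 (successors {s0, s1, s3, s5, s6}): φ is true.
  s4 (successors {s0, s4}): φ is true.
  s5 (successors {s5}): φ is true.
  s6 (successors {s6}): φ is true.
  s7 (successors {s4, s7}): φ is true.
For instance, at s7:
  At s7: Dia (p and (r or p)) requires p and (r or p) at some successor in {s4, s7}.
    p and (r or p) holds at s4, so Dia (p and (r or p)) is true at s7.
Satisfying worlds: {s0, s1, s2, s3, s4, s5, s6, s7}

8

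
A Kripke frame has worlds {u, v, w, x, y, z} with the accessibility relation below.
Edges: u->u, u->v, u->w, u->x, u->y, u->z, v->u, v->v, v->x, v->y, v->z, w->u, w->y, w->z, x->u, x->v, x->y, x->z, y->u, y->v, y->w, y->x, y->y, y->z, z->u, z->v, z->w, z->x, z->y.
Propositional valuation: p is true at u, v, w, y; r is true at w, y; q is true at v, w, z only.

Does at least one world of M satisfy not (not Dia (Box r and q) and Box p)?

Yes

Let φ = not (not Dia (Box r and q) and Box p). Evaluate φ at each world:
  u (successors {u, v, w, x, y, z}): φ is true.
  v (successors {u, v, x, y, z}): φ is true.
  w (successors {u, y, z}): φ is true.
  x (successors {u, v, y, z}): φ is true.
  y (successors {u, v, w, x, y, z}): φ is true.
  z (successors {u, v, w, x, y}): φ is true.
Detail at u (witness):
  At u: not Dia (Box r and q) and Box p is false, so not (not Dia (Box r and q) and Box p) is true.
    At u: not Dia (Box r and q) is true, Box p is false, so not Dia (Box r and q) and Box p is false.
      At u: Dia (Box r and q) is false, so not Dia (Box r and q) is true.
      At u: Box p requires p at every successor {u, v, w, x, y, z}.
        p fails at x, so Box p is false at u.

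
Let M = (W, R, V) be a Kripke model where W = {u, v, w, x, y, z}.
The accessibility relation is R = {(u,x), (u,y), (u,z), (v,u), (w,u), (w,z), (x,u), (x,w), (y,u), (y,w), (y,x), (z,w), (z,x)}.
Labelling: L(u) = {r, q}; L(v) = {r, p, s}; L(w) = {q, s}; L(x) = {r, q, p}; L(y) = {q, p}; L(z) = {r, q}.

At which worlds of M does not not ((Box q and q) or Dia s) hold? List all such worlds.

u, w, x, y, z

Let φ = not not ((Box q and q) or Dia s). Evaluate φ at each world:
  u (successors {x, y, z}): φ is true.
  v (successors {u}): φ is false.
  w (successors {u, z}): φ is true.
  x (successors {u, w}): φ is true.
  y (successors {u, w, x}): φ is true.
  z (successors {w, x}): φ is true.
For instance, at w:
  At w: not ((Box q and q) or Dia s) is false, so not not ((Box q and q) or Dia s) is true.
    At w: (Box q and q) or Dia s is true, so not ((Box q and q) or Dia s) is false.
      At w: Box q and q is true, Dia s is false, so (Box q and q) or Dia s is true.
Satisfying worlds: {u, w, x, y, z}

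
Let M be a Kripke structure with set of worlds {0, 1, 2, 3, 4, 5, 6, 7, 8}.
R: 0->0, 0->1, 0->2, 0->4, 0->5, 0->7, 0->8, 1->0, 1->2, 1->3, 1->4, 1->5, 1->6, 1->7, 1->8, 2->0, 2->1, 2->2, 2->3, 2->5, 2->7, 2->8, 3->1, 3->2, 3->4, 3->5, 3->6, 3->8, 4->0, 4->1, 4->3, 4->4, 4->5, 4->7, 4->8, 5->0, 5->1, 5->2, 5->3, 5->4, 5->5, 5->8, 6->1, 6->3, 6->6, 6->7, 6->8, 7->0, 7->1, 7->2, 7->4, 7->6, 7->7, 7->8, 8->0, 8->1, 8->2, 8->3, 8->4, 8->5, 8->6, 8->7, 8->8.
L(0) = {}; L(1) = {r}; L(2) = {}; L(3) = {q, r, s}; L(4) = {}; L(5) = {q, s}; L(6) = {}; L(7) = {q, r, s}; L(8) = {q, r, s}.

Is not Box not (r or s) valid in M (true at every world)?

Yes

Let φ = not Box not (r or s). Evaluate φ at each world:
  0 (successors {0, 1, 2, 4, 5, 7, 8}): φ is true.
  1 (successors {0, 2, 3, 4, 5, 6, 7, 8}): φ is true.
  2 (successors {0, 1, 2, 3, 5, 7, 8}): φ is true.
  3 (successors {1, 2, 4, 5, 6, 8}): φ is true.
  4 (successors {0, 1, 3, 4, 5, 7, 8}): φ is true.
  5 (successors {0, 1, 2, 3, 4, 5, 8}): φ is true.
  6 (successors {1, 3, 6, 7, 8}): φ is true.
  7 (successors {0, 1, 2, 4, 6, 7, 8}): φ is true.
  8 (successors {0, 1, 2, 3, 4, 5, 6, 7, 8}): φ is true.
For instance, at 4:
  At 4: Box not (r or s) is false, so not Box not (r or s) is true.
    At 4: Box not (r or s) requires not (r or s) at every successor {0, 1, 3, 4, 5, 7, 8}.
      not (r or s) fails at 1, so Box not (r or s) is false at 4.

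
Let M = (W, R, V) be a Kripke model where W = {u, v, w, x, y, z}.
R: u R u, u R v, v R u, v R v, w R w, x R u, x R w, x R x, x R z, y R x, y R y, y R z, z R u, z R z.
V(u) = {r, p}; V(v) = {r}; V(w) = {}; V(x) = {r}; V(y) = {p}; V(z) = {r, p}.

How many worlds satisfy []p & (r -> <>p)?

1

Recall that []ψ holds at a world iff ψ holds at every accessible world, and <>ψ holds iff ψ holds at some accessible world.
Let φ = []p & (r -> <>p). Evaluate φ at each world:
  u (successors {u, v}): φ is false.
  v (successors {u, v}): φ is false.
  w (successors {w}): φ is false.
  x (successors {u, w, x, z}): φ is false.
  y (successors {x, y, z}): φ is false.
  z (successors {u, z}): φ is true.
For instance, at y:
  At y: []p is false, r -> <>p is true, so []p & (r -> <>p) is false.
    At y: []p requires p at every successor {x, y, z}.
      p fails at x, so []p is false at y.
    At y: r is false, <>p is true, so r -> <>p is true.
      At y: <>p requires p at some successor in {x, y, z}.
        p holds at y, so <>p is true at y.
Satisfying worlds: {z}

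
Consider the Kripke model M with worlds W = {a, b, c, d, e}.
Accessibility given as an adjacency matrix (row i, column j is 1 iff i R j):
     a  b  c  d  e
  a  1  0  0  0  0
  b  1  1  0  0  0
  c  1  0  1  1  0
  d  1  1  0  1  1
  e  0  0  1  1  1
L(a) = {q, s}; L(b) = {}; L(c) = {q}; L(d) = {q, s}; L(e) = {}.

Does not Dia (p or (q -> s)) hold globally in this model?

No

Let φ = not Dia (p or (q -> s)). Evaluate φ at each world:
  a (successors {a}): φ is false.
  b (successors {a, b}): φ is false.
  c (successors {a, c, d}): φ is false.
  d (successors {a, b, d, e}): φ is false.
  e (successors {c, d, e}): φ is false.
Detail at a (counterexample):
  At a: Dia (p or (q -> s)) is true, so not Dia (p or (q -> s)) is false.
    At a: Dia (p or (q -> s)) requires p or (q -> s) at some successor in {a}.
      p or (q -> s) holds at a, so Dia (p or (q -> s)) is true at a.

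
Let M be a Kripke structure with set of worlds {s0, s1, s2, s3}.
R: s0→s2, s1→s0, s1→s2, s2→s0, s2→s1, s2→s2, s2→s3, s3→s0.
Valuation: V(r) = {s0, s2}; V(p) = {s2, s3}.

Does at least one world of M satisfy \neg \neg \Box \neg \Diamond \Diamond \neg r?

Recall that \Box ψ holds at a world iff ψ holds at every accessible world, and \Diamond ψ holds iff ψ holds at some accessible world.
Let φ = \neg \neg \Box \neg \Diamond \Diamond \neg r. Evaluate φ at each world:
  s0 (successors {s2}): φ is false.
  s1 (successors {s0, s2}): φ is false.
  s2 (successors {s0, s1, s2, s3}): φ is false.
  s3 (successors {s0}): φ is false.
For instance, at s1:
  At s1: \neg \Box \neg \Diamond \Diamond \neg r is true, so \neg \neg \Box \neg \Diamond \Diamond \neg r is false.
    At s1: \Box \neg \Diamond \Diamond \neg r is false, so \neg \Box \neg \Diamond \Diamond \neg r is true.
      At s1: \Box \neg \Diamond \Diamond \neg r requires \neg \Diamond \Diamond \neg r at every successor {s0, s2}.
        \neg \Diamond \Diamond \neg r fails at s0, so \Box \neg \Diamond \Diamond \neg r is false at s1.

No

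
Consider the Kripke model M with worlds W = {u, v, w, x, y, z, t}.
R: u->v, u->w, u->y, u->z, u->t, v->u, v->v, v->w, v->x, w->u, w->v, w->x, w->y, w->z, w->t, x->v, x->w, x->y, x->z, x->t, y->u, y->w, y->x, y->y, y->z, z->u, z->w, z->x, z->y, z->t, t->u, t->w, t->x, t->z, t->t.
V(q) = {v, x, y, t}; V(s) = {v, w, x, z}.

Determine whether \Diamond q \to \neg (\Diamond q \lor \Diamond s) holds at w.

At w: \Diamond q is true, \neg (\Diamond q \lor \Diamond s) is false, so \Diamond q \to \neg (\Diamond q \lor \Diamond s) is false.
  At w: \Diamond q requires q at some successor in {u, v, x, y, z, t}.
    q holds at v, so \Diamond q is true at w.
  At w: \Diamond q \lor \Diamond s is true, so \neg (\Diamond q \lor \Diamond s) is false.
    At w: \Diamond q is true, \Diamond s is true, so \Diamond q \lor \Diamond s is true.
      At w: \Diamond q requires q at some successor in {u, v, x, y, z, t}.
        q holds at v, so \Diamond q is true at w.
      At w: \Diamond s requires s at some successor in {u, v, x, y, z, t}.
        s holds at v, so \Diamond s is true at w.

No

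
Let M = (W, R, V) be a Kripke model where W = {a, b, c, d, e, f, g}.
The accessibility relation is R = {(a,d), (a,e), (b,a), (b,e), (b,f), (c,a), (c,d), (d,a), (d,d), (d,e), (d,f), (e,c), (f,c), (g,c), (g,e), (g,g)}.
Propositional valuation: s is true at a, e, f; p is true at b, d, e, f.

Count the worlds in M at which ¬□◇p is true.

4

Recall that □ψ holds at a world iff ψ holds at every accessible world, and ◇ψ holds iff ψ holds at some accessible world.
Let φ = ¬□◇p. Evaluate φ at each world:
  a (successors {d, e}): φ is true.
  b (successors {a, e, f}): φ is true.
  c (successors {a, d}): φ is false.
  d (successors {a, d, e, f}): φ is true.
  e (successors {c}): φ is false.
  f (successors {c}): φ is false.
  g (successors {c, e, g}): φ is true.
For instance, at a:
  At a: □◇p is false, so ¬□◇p is true.
    At a: □◇p requires ◇p at every successor {d, e}.
      ◇p fails at e, so □◇p is false at a.
Satisfying worlds: {a, b, d, g}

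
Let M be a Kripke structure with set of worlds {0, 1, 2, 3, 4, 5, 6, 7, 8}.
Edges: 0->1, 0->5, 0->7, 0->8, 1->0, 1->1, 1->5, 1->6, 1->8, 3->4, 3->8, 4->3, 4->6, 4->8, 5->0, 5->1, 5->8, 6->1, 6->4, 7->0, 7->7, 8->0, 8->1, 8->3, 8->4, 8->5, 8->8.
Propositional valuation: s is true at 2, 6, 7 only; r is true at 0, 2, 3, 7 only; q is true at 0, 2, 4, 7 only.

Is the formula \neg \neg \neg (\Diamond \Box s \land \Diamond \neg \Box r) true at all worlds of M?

Yes

Let φ = \neg \neg \neg (\Diamond \Box s \land \Diamond \neg \Box r). Evaluate φ at each world:
  0 (successors {1, 5, 7, 8}): φ is true.
  1 (successors {0, 1, 5, 6, 8}): φ is true.
  2 (successors ∅): φ is true.
  3 (successors {4, 8}): φ is true.
  4 (successors {3, 6, 8}): φ is true.
  5 (successors {0, 1, 8}): φ is true.
  6 (successors {1, 4}): φ is true.
  7 (successors {0, 7}): φ is true.
  8 (successors {0, 1, 3, 4, 5, 8}): φ is true.
For instance, at 0:
  At 0: \neg \neg (\Diamond \Box s \land \Diamond \neg \Box r) is false, so \neg \neg \neg (\Diamond \Box s \land \Diamond \neg \Box r) is true.
    At 0: \neg (\Diamond \Box s \land \Diamond \neg \Box r) is true, so \neg \neg (\Diamond \Box s \land \Diamond \neg \Box r) is false.
      At 0: \Diamond \Box s \land \Diamond \neg \Box r is false, so \neg (\Diamond \Box s \land \Diamond \neg \Box r) is true.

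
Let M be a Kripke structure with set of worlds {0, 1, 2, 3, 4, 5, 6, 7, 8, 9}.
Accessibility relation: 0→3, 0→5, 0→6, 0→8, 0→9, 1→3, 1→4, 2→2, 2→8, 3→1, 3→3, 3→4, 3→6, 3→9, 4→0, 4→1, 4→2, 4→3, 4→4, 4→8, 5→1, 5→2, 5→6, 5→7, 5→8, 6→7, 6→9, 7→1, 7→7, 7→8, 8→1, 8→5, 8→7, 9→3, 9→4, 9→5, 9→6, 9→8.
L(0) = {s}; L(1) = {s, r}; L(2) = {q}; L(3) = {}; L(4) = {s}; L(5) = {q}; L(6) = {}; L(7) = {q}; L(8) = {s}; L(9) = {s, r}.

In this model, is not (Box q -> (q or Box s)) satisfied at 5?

No

At 5: Box q -> (q or Box s) is true, so not (Box q -> (q or Box s)) is false.
  At 5: Box q is false, q or Box s is true, so Box q -> (q or Box s) is true.
    At 5: Box q requires q at every successor {1, 2, 6, 7, 8}.
      q fails at 1, so Box q is false at 5.
    At 5: q is true, Box s is false, so q or Box s is true.
      At 5: Box s requires s at every successor {1, 2, 6, 7, 8}.
        s fails at 2, so Box s is false at 5.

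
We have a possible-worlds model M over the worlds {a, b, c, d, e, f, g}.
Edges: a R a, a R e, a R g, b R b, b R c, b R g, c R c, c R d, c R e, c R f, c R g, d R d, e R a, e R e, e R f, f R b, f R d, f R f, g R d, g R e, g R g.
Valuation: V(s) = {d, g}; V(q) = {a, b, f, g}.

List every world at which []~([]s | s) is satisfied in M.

Let φ = []~([]s | s). Evaluate φ at each world:
  a (successors {a, e, g}): φ is false.
  b (successors {b, c, g}): φ is false.
  c (successors {c, d, e, f, g}): φ is false.
  d (successors {d}): φ is false.
  e (successors {a, e, f}): φ is true.
  f (successors {b, d, f}): φ is false.
  g (successors {d, e, g}): φ is false.
For instance, at c:
  At c: []~([]s | s) requires ~([]s | s) at every successor {c, d, e, f, g}.
    ~([]s | s) fails at d, so []~([]s | s) is false at c.
      At d: []s | s is true, so ~([]s | s) is false.
Satisfying worlds: {e}

e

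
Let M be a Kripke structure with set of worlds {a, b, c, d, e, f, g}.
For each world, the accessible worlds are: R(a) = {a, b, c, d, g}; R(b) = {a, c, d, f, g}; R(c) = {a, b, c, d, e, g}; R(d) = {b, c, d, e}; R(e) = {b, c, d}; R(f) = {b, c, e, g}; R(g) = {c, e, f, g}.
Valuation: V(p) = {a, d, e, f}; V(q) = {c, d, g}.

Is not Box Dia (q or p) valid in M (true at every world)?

Let φ = not Box Dia (q or p). Evaluate φ at each world:
  a (successors {a, b, c, d, g}): φ is false.
  b (successors {a, c, d, f, g}): φ is false.
  c (successors {a, b, c, d, e, g}): φ is false.
  d (successors {b, c, d, e}): φ is false.
  e (successors {b, c, d}): φ is false.
  f (successors {b, c, e, g}): φ is false.
  g (successors {c, e, f, g}): φ is false.
Detail at a (counterexample):
  At a: Box Dia (q or p) is true, so not Box Dia (q or p) is false.
    At a: Box Dia (q or p) requires Dia (q or p) at every successor {a, b, c, d, g}.
      At a: Dia (q or p) is true.
      At b: Dia (q or p) is true.
      At c: Dia (q or p) is true.
      At d: Dia (q or p) is true.
      At g: Dia (q or p) is true.
    So Box Dia (q or p) is true at a.

No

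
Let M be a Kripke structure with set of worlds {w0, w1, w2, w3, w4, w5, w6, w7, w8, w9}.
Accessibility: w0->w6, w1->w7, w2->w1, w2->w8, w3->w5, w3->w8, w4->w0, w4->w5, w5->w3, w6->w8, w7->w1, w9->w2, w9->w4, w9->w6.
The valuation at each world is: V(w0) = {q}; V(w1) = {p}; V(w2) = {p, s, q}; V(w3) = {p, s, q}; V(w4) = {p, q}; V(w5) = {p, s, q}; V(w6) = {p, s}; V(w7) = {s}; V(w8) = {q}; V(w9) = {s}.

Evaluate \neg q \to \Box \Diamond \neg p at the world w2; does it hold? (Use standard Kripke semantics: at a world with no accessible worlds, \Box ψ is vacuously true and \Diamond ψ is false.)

Recall that \Box ψ holds at a world iff ψ holds at every accessible world, and \Diamond ψ holds iff ψ holds at some accessible world.
At w2: \neg q is false, \Box \Diamond \neg p is false, so \neg q \to \Box \Diamond \neg p is true.
  At w2: \Box \Diamond \neg p requires \Diamond \neg p at every successor {w1, w8}.
    \Diamond \neg p fails at w8, so \Box \Diamond \neg p is false at w2.
      At w8: no accessible worlds, so \Diamond \neg p is false.

Yes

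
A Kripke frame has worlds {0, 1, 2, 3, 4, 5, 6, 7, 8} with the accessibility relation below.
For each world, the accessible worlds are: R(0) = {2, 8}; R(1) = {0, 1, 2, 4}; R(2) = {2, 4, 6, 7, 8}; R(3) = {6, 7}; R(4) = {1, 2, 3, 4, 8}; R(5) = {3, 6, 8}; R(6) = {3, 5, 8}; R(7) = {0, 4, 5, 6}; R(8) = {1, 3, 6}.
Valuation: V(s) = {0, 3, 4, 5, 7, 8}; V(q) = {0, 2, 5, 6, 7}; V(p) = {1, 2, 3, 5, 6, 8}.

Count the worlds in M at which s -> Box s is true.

Recall that Box ψ holds at a world iff ψ holds at every accessible world, and Dia ψ holds iff ψ holds at some accessible world.
Let φ = s -> Box s. Evaluate φ at each world:
  0 (successors {2, 8}): φ is false.
  1 (successors {0, 1, 2, 4}): φ is true.
  2 (successors {2, 4, 6, 7, 8}): φ is true.
  3 (successors {6, 7}): φ is false.
  4 (successors {1, 2, 3, 4, 8}): φ is false.
  5 (successors {3, 6, 8}): φ is false.
  6 (successors {3, 5, 8}): φ is true.
  7 (successors {0, 4, 5, 6}): φ is false.
  8 (successors {1, 3, 6}): φ is false.
For instance, at 3:
  At 3: s is true, Box s is false, so s -> Box s is false.
    At 3: Box s requires s at every successor {6, 7}.
      s fails at 6, so Box s is false at 3.
Satisfying worlds: {1, 2, 6}

3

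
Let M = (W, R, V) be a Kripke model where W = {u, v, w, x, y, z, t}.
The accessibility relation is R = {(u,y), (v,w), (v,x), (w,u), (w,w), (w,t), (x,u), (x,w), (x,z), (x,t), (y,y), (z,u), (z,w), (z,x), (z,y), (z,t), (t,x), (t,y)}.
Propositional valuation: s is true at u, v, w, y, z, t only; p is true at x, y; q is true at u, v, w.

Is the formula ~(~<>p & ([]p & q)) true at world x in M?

At x: ~<>p & ([]p & q) is false, so ~(~<>p & ([]p & q)) is true.
  At x: ~<>p is true, []p & q is false, so ~<>p & ([]p & q) is false.
    At x: <>p is false, so ~<>p is true.
      At x: <>p requires p at some successor in {u, w, z, t}.
        At u: p is false.
        At w: p is false.
        At z: p is false.
        At t: p is false.
      So <>p is false at x.
    At x: []p is false, q is false, so []p & q is false.
      At x: []p requires p at every successor {u, w, z, t}.
        p fails at u, so []p is false at x.

Yes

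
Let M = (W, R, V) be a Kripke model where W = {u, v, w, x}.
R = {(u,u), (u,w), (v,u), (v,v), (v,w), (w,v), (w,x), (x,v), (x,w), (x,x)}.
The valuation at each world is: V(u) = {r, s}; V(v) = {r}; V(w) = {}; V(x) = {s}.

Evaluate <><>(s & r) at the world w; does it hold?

Recall that <>ψ holds at a world iff ψ holds at some accessible world.
At w: <><>(s & r) requires <>(s & r) at some successor in {v, x}.
  <>(s & r) holds at v, so <><>(s & r) is true at w.
    At v: <>(s & r) requires s & r at some successor in {u, v, w}.
      s & r holds at u, so <>(s & r) is true at v.

Yes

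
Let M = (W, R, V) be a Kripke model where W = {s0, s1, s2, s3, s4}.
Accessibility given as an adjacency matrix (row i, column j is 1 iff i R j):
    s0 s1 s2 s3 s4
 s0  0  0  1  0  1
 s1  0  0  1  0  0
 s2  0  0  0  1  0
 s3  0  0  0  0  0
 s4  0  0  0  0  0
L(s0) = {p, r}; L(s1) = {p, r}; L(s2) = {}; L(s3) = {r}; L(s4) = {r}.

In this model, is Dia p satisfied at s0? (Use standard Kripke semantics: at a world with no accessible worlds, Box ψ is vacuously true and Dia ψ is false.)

No

At s0: Dia p requires p at some successor in {s2, s4}.
  At s2: p is false.
  At s4: p is false.
So Dia p is false at s0.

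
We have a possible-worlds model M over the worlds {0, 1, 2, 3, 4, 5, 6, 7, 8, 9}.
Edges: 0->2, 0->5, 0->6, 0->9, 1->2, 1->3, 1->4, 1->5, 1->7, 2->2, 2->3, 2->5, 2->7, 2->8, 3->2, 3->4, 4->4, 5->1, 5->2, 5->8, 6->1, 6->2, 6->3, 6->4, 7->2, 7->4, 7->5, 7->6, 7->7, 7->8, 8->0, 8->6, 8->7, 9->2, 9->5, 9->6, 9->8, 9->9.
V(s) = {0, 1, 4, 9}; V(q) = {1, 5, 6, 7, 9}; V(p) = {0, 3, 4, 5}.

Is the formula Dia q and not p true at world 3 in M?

No

At 3: Dia q is false, not p is false, so Dia q and not p is false.
  At 3: Dia q requires q at some successor in {2, 4}.
    At 2: q is false.
    At 4: q is false.
  So Dia q is false at 3.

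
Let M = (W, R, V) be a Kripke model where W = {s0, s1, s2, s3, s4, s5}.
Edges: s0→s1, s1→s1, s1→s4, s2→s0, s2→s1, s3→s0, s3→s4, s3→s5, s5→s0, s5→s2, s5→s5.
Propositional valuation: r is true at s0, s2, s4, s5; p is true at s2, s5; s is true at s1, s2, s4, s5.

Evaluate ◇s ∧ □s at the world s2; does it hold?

No

Recall that □ψ holds at a world iff ψ holds at every accessible world, and ◇ψ holds iff ψ holds at some accessible world.
At s2: ◇s is true, □s is false, so ◇s ∧ □s is false.
  At s2: ◇s requires s at some successor in {s0, s1}.
    s holds at s1, so ◇s is true at s2.
  At s2: □s requires s at every successor {s0, s1}.
    s fails at s0, so □s is false at s2.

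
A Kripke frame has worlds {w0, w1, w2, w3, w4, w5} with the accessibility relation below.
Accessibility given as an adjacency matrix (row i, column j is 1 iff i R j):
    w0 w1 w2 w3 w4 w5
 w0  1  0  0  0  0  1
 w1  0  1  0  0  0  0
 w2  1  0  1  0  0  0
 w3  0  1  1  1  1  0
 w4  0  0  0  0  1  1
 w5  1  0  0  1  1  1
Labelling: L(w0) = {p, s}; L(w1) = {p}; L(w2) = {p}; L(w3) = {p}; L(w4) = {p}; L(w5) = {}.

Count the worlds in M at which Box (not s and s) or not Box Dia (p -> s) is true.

3

Recall that Box ψ holds at a world iff ψ holds at every accessible world, and Dia ψ holds iff ψ holds at some accessible world.
Let φ = Box (not s and s) or not Box Dia (p -> s). Evaluate φ at each world:
  w0 (successors {w0, w5}): φ is false.
  w1 (successors {w1}): φ is true.
  w2 (successors {w0, w2}): φ is false.
  w3 (successors {w1, w2, w3, w4}): φ is true.
  w4 (successors {w4, w5}): φ is false.
  w5 (successors {w0, w3, w4, w5}): φ is true.
For instance, at w3:
  At w3: Box (not s and s) is false, not Box Dia (p -> s) is true, so Box (not s and s) or not Box Dia (p -> s) is true.
    At w3: Box (not s and s) requires not s and s at every successor {w1, w2, w3, w4}.
      not s and s fails at w1, so Box (not s and s) is false at w3.
    At w3: Box Dia (p -> s) is false, so not Box Dia (p -> s) is true.
      At w3: Box Dia (p -> s) requires Dia (p -> s) at every successor {w1, w2, w3, w4}.
        Dia (p -> s) fails at w1, so Box Dia (p -> s) is false at w3.
Satisfying worlds: {w1, w3, w5}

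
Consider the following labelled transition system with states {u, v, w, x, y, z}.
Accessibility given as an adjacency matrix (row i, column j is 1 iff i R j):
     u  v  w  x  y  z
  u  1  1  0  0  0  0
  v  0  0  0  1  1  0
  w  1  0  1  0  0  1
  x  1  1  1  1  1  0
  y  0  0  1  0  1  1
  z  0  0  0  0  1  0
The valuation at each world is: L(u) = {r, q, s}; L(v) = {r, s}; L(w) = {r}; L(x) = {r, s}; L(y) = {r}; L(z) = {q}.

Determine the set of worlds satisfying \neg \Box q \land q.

Let φ = \neg \Box q \land q. Evaluate φ at each world:
  u (successors {u, v}): φ is true.
  v (successors {x, y}): φ is false.
  w (successors {u, w, z}): φ is false.
  x (successors {u, v, w, x, y}): φ is false.
  y (successors {w, y, z}): φ is false.
  z (successors {y}): φ is true.
For instance, at u:
  At u: \neg \Box q is true, q is true, so \neg \Box q \land q is true.
    At u: \Box q is false, so \neg \Box q is true.
      At u: \Box q requires q at every successor {u, v}.
        q fails at v, so \Box q is false at u.
Satisfying worlds: {u, z}

u, z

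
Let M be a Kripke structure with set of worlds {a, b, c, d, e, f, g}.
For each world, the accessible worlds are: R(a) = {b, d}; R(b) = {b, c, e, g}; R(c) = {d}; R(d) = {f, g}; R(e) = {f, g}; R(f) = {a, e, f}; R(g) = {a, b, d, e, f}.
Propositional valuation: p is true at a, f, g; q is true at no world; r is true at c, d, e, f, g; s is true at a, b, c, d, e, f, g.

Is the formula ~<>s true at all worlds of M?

Let φ = ~<>s. Evaluate φ at each world:
  a (successors {b, d}): φ is false.
  b (successors {b, c, e, g}): φ is false.
  c (successors {d}): φ is false.
  d (successors {f, g}): φ is false.
  e (successors {f, g}): φ is false.
  f (successors {a, e, f}): φ is false.
  g (successors {a, b, d, e, f}): φ is false.
Detail at a (counterexample):
  At a: <>s is true, so ~<>s is false.
    At a: <>s requires s at some successor in {b, d}.
      s holds at b, so <>s is true at a.

No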